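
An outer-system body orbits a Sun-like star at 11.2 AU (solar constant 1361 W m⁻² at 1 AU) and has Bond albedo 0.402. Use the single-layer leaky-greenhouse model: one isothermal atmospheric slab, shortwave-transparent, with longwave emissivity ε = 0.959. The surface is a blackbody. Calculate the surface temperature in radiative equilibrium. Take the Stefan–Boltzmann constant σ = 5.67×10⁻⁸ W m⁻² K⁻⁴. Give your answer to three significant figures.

86.1 kelvin

Flux at the orbit: S = 1361/(11.2)² = 10.85 W m⁻².
At the top of the atmosphere, σT_e⁴ = S(1−α)/4 = 1.622 W m⁻², giving T_e = 73.13 K.
For a single slab of emissivity ε, T_s⁴ = 2T_e⁴/(2−ε); thus T_s = 73.13·(1.921)^(1/4) = 86.10 K.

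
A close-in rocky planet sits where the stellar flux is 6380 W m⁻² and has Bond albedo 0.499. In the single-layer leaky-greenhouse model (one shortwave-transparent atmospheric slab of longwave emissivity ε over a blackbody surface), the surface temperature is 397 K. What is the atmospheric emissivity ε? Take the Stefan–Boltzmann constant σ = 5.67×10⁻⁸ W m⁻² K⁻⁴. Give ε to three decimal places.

Effective temperature: T_e = [S(1−α)/(4σ)]^(1/4) = 344.6 K.
Since (2−ε)/2 = (T_e/T_s)⁴ = 0.5674, ε = 0.8653.

0.865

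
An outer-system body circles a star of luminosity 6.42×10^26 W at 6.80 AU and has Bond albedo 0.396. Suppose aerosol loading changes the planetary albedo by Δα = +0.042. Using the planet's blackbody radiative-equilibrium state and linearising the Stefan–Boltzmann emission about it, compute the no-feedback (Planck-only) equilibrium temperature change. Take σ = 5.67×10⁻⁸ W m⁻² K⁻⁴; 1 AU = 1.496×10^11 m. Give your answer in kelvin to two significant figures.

-1.9 K

Orbital distance: d = 6.80 AU = 1.017×10^12 m.
Flux at the orbit: S = L/(4πd²) = 6.42×10^26/(4π·(1.02×10^12)²) = 49.37 W m⁻².
Reference equilibrium: T_e = [S(1−α)/(4σ)]^(1/4) = 107.1 K.
ΔF = −(S/4)Δα = −(49.37/4)×(+0.042) = -0.5184 W m⁻².
Linearising σT⁴ gives d(σT⁴)/dT = 4σT_e³ = 0.2785 W m⁻² per K.
Hence the no-feedback warming is ΔF/(4σT_e³) = -1.86 K.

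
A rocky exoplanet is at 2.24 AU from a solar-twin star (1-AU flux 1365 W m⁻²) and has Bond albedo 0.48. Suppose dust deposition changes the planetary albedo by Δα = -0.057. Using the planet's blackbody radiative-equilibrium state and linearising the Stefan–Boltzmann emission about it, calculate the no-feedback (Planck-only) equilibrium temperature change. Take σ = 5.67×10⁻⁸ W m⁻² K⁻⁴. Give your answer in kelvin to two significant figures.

By the inverse-square law, S = 1365/2.24² = 272.0 W m⁻².
The baseline emission temperature is T_e = 158.0 K.
TOA radiative forcing: ΔF = −S·Δα/4 = −272.0·(-0.057)/4 = 3.877 W m⁻².
Linearising σT⁴ gives d(σT⁴)/dT = 4σT_e³ = 0.8951 W m⁻² per K.
So ΔT₀ = 3.877/0.8951 = 4.33 K.

4.3 kelvin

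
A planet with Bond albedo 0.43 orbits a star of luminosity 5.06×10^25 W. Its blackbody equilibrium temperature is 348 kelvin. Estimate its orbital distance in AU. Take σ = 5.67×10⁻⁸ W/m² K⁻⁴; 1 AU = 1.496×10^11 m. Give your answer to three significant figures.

0.176 AU

Required flux: S = 4σT⁴/(1−α) = 5836 W/m².
From L = 4πd²S, d = √(5.06×10^25/(4π·5836)) = 2.627×10^10 m = 0.1756 AU.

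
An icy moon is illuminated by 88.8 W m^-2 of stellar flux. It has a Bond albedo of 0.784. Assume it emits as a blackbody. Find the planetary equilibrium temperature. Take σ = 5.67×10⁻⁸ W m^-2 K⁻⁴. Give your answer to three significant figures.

95.9 K

The planet absorbs (1−α)S over its disc πR² and re-emits over 4πR², so the mean absorbed flux is (1−0.784)·88.80/4 = 4.795 W m^-2.
In equilibrium σT⁴ equals this, so T = 95.90 K.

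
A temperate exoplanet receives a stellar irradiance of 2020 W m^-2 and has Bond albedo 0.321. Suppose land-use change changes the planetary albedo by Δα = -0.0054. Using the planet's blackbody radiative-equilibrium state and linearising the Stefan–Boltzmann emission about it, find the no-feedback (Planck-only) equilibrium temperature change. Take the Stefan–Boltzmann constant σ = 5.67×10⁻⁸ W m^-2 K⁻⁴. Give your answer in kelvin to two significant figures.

The baseline emission temperature is T_e = 278.9 K.
ΔF = −(S/4)Δα = −(2020/4)×(-0.0054) = 2.727 W m^-2.
Planck response: λ_P = 4σT_e³ = 4·5.67×10⁻⁸·(278.9)³ = 4.918 W m^-2/K.
So ΔT₀ = 2.727/4.918 = 0.554 K.

0.55 K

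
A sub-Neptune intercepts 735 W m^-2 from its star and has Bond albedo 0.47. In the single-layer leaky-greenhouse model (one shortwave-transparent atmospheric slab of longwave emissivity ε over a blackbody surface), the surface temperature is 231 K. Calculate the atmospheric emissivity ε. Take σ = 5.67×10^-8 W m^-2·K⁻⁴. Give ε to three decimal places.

Effective temperature: T_e = [S(1−α)/(4σ)]^(1/4) = 203.6 K.
T_s⁴ = T_e⁴·2/(2−ε) → ε = 2 − 2(T_e/T_s)⁴ = 2 − 2·(203.6/231)⁴ = 0.7936.

0.794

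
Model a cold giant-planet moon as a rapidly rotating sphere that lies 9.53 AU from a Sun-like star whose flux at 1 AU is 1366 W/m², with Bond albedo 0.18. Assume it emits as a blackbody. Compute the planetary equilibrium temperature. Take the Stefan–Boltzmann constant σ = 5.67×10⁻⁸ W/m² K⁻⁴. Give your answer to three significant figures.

85.9 kelvin

Flux at the orbit: S = 1366/(9.53)² = 15.04 W/m².
Absorbed flux (global mean): S(1−α)/4 = 15.04·0.82/4 = 3.083 W/m².
In equilibrium σT⁴ equals this, so T = 85.87 K.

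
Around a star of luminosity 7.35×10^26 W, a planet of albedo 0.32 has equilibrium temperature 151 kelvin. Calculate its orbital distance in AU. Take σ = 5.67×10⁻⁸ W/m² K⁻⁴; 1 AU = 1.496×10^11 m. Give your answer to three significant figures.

3.88 AU

Required flux: S = 4σT⁴/(1−α) = 173.4 W/m².
Then d = [L/(4πS)]^(1/2) = 5.808×10^11 m, i.e. 3.882 AU.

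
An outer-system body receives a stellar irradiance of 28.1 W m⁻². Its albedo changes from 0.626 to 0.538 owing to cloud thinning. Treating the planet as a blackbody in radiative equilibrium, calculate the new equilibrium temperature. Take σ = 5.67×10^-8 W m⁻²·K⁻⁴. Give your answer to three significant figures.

New equilibrium: T₂ = [(1−0.538)·28.10/(4σ)]^(1/4) = 86.98 K.

87.0 K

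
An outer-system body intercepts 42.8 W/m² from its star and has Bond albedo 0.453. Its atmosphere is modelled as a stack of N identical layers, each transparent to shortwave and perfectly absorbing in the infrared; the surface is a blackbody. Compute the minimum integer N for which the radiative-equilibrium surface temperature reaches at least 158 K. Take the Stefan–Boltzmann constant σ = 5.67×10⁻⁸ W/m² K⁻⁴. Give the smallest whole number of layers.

6

Top-of-atmosphere balance: σT_e⁴ = S(1−α)/4 = 5.853 W/m² → T_e = 100.8 K.
Need (N+1)T_e⁴ ≥ T_s⁴, i.e. N+1 ≥ (158/100.8)⁴ = 6.037.
The minimum whole number is N = 6.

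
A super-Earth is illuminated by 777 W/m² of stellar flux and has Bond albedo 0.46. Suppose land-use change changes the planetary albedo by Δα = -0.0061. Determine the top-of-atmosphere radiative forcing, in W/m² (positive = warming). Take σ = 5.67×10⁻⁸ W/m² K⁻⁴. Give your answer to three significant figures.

The change in absorbed flux is Δ[S(1−α)/4] = −SΔα/4 = 1.185 W/m².

1.18 W/m²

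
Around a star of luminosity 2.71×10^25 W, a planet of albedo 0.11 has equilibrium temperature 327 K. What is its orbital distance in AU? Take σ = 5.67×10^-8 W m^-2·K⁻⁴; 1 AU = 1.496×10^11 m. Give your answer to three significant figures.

The flux needed for this T is 4σT⁴/(1−0.11) = 2914 W m^-2.
Then d = [L/(4πS)]^(1/2) = 2.721×10^10 m, i.e. 0.1819 AU.

0.182 AU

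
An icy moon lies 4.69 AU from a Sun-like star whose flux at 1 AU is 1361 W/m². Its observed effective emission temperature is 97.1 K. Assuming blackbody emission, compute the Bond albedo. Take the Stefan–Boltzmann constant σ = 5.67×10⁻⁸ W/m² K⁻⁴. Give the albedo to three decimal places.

0.674

Flux at the orbit: S = 1361/(4.69)² = 61.87 W/m².
Energy balance: S(1−α)/4 = σT⁴, so 1−α = 4σT⁴/S.
4σT⁴ = 4·5.67×10⁻⁸·(97.1)⁴ = 20.16 W/m².
1−α = 20.16/61.87 = 0.3258, so α = 0.6742.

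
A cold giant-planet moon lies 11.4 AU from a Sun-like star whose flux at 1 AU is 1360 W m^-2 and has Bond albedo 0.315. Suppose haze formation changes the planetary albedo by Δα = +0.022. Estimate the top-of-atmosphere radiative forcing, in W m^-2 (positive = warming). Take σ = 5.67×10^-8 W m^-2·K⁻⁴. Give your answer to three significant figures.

-0.0576 W m^-2

Irradiance scales as 1/d², so S = 1360 W m^-2 × (1/11.4)² = 10.46 W m^-2.
The change in absorbed flux is Δ[S(1−α)/4] = −SΔα/4 = -0.05756 W m^-2.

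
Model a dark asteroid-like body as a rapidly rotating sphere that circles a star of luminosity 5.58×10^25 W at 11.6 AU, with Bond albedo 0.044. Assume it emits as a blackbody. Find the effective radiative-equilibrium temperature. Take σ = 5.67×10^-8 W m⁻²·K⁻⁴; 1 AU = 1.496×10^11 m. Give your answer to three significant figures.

Orbital distance: d = 11.6 AU = 1.735×10^12 m.
Spreading L over a sphere of radius d: S = 5.58×10^25/(4π·1.74×10^12²) = 1.475 W m⁻².
Averaging over the sphere, the absorbed flux is S(1−α)/4 = 0.3524 W m⁻².
In equilibrium σT⁴ equals this, so T = 49.93 K.

49.9 kelvin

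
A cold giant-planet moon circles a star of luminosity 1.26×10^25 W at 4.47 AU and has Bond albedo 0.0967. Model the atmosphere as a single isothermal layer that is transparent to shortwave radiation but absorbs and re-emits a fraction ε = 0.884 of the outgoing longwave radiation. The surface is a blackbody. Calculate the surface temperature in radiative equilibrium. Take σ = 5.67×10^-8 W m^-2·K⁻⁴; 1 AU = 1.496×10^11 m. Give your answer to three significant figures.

Orbital distance: d = 4.47 AU = 6.687×10^11 m.
Flux at the orbit: S = L/(4πd²) = 1.26×10^25/(4π·(6.69×10^11)²) = 2.242 W m^-2.
At the top of the atmosphere, σT_e⁴ = S(1−α)/4 = 0.5064 W m^-2, giving T_e = 54.67 K.
Surface balance with a leaky layer gives σT_s⁴ = σT_e⁴·2/(2−ε), so T_s = T_e·[2/(2−0.884)]^(1/4) = 63.25 K.

63.2 K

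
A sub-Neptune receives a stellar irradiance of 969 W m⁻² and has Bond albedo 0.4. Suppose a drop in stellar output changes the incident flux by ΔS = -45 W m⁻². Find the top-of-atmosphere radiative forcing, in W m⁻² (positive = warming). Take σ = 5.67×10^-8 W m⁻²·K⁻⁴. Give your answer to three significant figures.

-6.75 W m⁻²

ΔF = Δ[S(1−α)]/4 = (1−0.4)·-45/4 = -6.750 W m⁻².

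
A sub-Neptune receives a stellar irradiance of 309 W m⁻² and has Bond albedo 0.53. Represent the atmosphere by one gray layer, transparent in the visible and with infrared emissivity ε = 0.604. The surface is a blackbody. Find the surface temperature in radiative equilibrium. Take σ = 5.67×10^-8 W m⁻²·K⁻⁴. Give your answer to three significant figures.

174 kelvin

The planet radiates to space at T_e = [S(1−α)/(4σ)]^(1/4) = 159.1 K.
The surface balance (absorbed SW + ε·downward IR = σT_s⁴) with T_a⁴ = T_s⁴/2 reduces to T_s = T_e·[2/(2−ε)]^¼ = 174.0 K.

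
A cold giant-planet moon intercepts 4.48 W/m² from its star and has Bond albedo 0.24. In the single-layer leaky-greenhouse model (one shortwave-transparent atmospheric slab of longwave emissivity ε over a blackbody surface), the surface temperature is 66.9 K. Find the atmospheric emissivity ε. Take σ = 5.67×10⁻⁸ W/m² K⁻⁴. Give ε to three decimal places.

Effective temperature: T_e = [S(1−α)/(4σ)]^(1/4) = 62.25 K.
Since (2−ε)/2 = (T_e/T_s)⁴ = 0.7495, ε = 0.5011.

0.501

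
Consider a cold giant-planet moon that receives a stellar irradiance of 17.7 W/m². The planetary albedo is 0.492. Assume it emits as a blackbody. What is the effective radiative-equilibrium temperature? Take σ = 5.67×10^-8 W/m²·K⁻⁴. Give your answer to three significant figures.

79.4 kelvin

The planet absorbs (1−α)S over its disc πR² and re-emits over 4πR², so the mean absorbed flux is (1−0.492)·17.70/4 = 2.248 W/m².
Balancing against σT⁴: T = (2.248/5.67×10⁻⁸)^(1/4) = 79.35 K.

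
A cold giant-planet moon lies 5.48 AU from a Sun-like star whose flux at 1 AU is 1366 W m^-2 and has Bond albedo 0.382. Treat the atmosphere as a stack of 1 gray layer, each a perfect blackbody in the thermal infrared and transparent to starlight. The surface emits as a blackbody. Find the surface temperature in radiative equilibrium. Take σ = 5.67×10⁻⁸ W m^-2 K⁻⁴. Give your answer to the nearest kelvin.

Flux at the orbit: S = 1366/(5.48)² = 45.49 W m^-2.
The effective emission temperature is T_e = [S(1−α)/(4σ)]^¼ = 105.5 K.
Layer-by-layer balance gives σT_s⁴ = (N+1)σT_e⁴, so T_s = 2^¼·105.5 = 125.5 K.

125 K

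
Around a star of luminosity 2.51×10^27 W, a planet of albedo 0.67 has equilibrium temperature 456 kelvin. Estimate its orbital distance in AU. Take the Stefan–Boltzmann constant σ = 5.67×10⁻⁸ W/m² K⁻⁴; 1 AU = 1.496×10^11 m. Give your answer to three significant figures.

Required flux: S = 4σT⁴/(1−α) = 29720 W/m².
From L = 4πd²S, d = √(2.51×10^27/(4π·29720)) = 8.199×10^10 m = 0.5480 AU.

0.548 AU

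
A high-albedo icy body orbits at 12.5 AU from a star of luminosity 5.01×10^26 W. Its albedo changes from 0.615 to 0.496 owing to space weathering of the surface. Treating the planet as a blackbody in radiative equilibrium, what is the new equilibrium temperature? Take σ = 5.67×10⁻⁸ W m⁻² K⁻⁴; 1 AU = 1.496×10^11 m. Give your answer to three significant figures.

70.9 kelvin

Orbital distance: d = 12.5 AU = 1.870×10^12 m.
Flux at the orbit: S = L/(4πd²) = 5.01×10^26/(4π·(1.87×10^12)²) = 11.40 W m⁻².
T₂ = [S(1−α₂)/(4σ)]^(1/4) = [11.40·0.504/(4σ)]^(1/4) = 70.95 K.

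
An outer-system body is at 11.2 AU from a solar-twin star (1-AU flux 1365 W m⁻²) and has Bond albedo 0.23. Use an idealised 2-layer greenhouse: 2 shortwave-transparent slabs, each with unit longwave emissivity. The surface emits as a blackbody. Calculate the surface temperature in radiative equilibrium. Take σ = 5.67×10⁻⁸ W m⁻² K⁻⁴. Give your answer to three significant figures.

Irradiance scales as 1/d², so S = 1365 W m⁻² × (1/11.2)² = 10.88 W m⁻².
OLR = S(1−α)/4 = 2.095 W m⁻²; the top layer radiates at T_e = 77.96 K.
For an N-layer opaque stack, T_s⁴ = (N+1)T_e⁴, hence T_s = (3)^(1/4)×77.96 K = 102.6 K.

103 K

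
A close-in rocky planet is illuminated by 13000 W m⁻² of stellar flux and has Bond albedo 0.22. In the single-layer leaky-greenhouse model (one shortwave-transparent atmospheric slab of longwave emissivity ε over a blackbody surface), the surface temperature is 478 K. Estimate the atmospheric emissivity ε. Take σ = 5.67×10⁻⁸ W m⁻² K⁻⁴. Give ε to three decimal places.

0.287

TOA balance gives T_e = 459.8 K.
Inverting T_s⁴ = 2T_e⁴/(2−ε): (T_e/T_s)⁴ = 0.8564, so ε = 2(1 − 0.8564) = 0.2872.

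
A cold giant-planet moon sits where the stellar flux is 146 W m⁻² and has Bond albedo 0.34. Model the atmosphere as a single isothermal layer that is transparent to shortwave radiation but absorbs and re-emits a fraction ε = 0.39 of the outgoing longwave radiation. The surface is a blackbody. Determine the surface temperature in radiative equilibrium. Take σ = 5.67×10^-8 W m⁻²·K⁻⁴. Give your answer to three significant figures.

152 K

The planet radiates to space at T_e = [S(1−α)/(4σ)]^(1/4) = 143.6 K.
Surface balance with a leaky layer gives σT_s⁴ = σT_e⁴·2/(2−ε), so T_s = T_e·[2/(2−0.39)]^(1/4) = 151.6 K.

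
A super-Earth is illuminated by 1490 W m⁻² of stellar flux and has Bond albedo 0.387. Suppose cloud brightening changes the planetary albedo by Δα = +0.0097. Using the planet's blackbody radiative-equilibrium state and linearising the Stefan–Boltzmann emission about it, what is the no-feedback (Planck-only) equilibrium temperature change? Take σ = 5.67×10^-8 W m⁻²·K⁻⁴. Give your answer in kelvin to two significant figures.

Reference equilibrium: T_e = [S(1−α)/(4σ)]^(1/4) = 251.9 K.
ΔF = −(S/4)Δα = −(1490/4)×(+0.0097) = -3.613 W m⁻².
Linearising σT⁴ gives d(σT⁴)/dT = 4σT_e³ = 3.626 W m⁻² per K.
Hence the no-feedback warming is ΔF/(4σT_e³) = -0.997 K.

-1.0 K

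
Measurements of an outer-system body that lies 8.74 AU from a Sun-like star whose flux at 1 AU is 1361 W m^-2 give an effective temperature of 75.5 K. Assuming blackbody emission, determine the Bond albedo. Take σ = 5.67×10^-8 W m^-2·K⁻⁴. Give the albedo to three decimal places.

By the inverse-square law, S = 1361/8.74² = 17.82 W m^-2.
Rearranging the radiative balance, α = 1 − 4σT⁴/S.
4σT⁴ = 4·5.67×10⁻⁸·(75.5)⁴ = 7.369 W m^-2.
1−α = 7.369/17.82 = 0.4136, so α = 0.5864.

0.586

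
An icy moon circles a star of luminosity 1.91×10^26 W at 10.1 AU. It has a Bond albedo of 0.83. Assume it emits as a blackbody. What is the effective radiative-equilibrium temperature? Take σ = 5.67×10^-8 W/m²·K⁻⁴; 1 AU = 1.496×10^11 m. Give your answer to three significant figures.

Orbital distance: d = 10.1 AU = 1.511×10^12 m.
Flux at the orbit: S = L/(4πd²) = 1.91×10^26/(4π·(1.51×10^12)²) = 6.658 W/m².
Averaging over the sphere, the absorbed flux is S(1−α)/4 = 0.2829 W/m².
Set σT⁴ = 0.2829 → T = (0.2829/σ)^(1/4) = 47.26 K.

47.3 K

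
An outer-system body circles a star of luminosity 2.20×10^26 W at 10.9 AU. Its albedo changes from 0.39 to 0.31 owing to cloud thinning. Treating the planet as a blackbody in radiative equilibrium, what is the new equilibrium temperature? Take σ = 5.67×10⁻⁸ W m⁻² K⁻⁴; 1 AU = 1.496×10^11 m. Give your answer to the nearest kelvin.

d = 10.9 × 1.496×10^11 m = 1.631×10^12 m.
S = L/(4πd²) = 6.584 W m⁻².
T₂ = [S(1−α₂)/(4σ)]^(1/4) = [6.584·0.69/(4σ)]^(1/4) = 66.90 K.

67 kelvin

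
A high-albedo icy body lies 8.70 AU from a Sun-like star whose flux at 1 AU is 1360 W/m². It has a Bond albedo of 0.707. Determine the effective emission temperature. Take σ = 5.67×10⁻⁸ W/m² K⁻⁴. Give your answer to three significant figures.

Irradiance scales as 1/d², so S = 1360 W/m² × (1/8.70)² = 17.97 W/m².
Absorbed flux (global mean): S(1−α)/4 = 17.97·0.293/4 = 1.316 W/m².
Set σT⁴ = 1.316 → T = (1.316/σ)^(1/4) = 69.41 K.

69.4 K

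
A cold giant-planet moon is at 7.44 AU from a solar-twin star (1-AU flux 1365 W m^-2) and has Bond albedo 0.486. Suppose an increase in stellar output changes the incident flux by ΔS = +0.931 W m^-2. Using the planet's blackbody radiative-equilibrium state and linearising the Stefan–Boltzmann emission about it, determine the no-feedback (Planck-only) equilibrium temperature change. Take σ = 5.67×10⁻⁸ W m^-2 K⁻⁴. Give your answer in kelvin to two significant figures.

0.82 K

Flux at the orbit: S = 1365/(7.44)² = 24.66 W m^-2.
Reference equilibrium: T_e = [S(1−α)/(4σ)]^(1/4) = 86.46 K.
TOA radiative forcing: ΔF = (1−α)ΔS/4 = 0.514·(+0.931)/4 = 0.1196 W m^-2.
Planck response: λ_P = 4σT_e³ = 4·5.67×10⁻⁸·(86.46)³ = 0.1466 W m^-2/K.
Hence the no-feedback warming is ΔF/(4σT_e³) = 0.816 K.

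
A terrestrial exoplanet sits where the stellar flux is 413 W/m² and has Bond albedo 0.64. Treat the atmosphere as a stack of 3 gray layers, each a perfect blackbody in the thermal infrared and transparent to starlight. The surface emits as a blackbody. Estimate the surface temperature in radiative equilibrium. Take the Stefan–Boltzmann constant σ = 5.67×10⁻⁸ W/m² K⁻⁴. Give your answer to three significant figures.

226 K

Top-of-atmosphere balance: σT_e⁴ = S(1−α)/4 = 37.17 W/m² → T_e = 160.0 K.
For an N-layer opaque stack, T_s⁴ = (N+1)T_e⁴, hence T_s = (4)^(1/4)×160.0 K = 226.3 K.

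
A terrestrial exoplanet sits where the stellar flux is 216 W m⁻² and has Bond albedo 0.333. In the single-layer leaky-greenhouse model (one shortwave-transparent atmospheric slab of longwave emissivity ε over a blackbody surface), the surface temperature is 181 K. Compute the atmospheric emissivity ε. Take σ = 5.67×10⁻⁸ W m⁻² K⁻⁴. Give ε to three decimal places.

0.816

TOA balance gives T_e = 158.8 K.
Inverting T_s⁴ = 2T_e⁴/(2−ε): (T_e/T_s)⁴ = 0.5919, so ε = 2(1 − 0.5919) = 0.8163.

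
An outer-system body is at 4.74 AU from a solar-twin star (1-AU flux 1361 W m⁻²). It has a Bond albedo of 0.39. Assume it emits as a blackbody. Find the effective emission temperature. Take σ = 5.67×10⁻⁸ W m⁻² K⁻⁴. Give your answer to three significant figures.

Irradiance scales as 1/d², so S = 1361 W m⁻² × (1/4.74)² = 60.58 W m⁻².
Absorbed flux (global mean): S(1−α)/4 = 60.58·0.61/4 = 9.238 W m⁻².
Set σT⁴ = 9.238 → T = (9.238/σ)^(1/4) = 113.0 K.

113 K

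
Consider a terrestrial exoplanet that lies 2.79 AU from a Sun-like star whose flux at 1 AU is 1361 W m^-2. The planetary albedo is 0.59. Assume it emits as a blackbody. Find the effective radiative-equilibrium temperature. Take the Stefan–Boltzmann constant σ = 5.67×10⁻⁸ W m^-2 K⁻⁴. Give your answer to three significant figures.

Flux at the orbit: S = 1361/(2.79)² = 174.8 W m^-2.
Averaging over the sphere, the absorbed flux is S(1−α)/4 = 17.92 W m^-2.
Set σT⁴ = 17.92 → T = (17.92/σ)^(1/4) = 133.3 K.

133 K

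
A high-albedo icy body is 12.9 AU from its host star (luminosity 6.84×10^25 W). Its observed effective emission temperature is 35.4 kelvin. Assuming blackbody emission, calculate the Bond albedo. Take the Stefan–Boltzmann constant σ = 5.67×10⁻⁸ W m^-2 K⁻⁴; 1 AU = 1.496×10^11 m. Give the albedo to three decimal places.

Orbital distance: d = 12.9 AU = 1.930×10^12 m.
S = L/(4πd²) = 1.462 W m^-2.
From σT⁴ = S(1−α)/4 we invert for α: 1−α = 4σT⁴/S.
4σT⁴ = 4·5.67×10⁻⁸·(35.4)⁴ = 0.3562 W m^-2.
1−α = 0.3562/1.462 = 0.2437, so α = 0.7563.

0.756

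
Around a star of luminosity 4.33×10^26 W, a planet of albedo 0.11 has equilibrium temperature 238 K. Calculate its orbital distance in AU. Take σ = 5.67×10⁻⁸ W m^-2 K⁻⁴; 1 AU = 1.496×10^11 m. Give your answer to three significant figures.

Required flux: S = 4σT⁴/(1−α) = 817.6 W m^-2.
S = L/(4πd²) → d = √(L/4πS) = √(4.33×10^26/(4π·817.6)) = 2.053×10^11 m = 1.372 AU.

1.37 AU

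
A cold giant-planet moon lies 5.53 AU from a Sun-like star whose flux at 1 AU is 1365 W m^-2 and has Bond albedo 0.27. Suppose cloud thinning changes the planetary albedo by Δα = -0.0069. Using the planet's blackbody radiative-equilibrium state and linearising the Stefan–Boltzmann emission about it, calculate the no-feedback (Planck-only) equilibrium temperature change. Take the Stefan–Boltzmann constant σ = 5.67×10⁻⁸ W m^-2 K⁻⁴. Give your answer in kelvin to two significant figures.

0.26 K

Flux at the orbit: S = 1365/(5.53)² = 44.64 W m^-2.
The baseline emission temperature is T_e = 109.5 K.
TOA radiative forcing: ΔF = −S·Δα/4 = −44.64·(-0.0069)/4 = 0.07700 W m^-2.
The Planck feedback parameter is 4σT_e³ = 0.2976 W m^-2/K.
Hence the no-feedback warming is ΔF/(4σT_e³) = 0.259 K.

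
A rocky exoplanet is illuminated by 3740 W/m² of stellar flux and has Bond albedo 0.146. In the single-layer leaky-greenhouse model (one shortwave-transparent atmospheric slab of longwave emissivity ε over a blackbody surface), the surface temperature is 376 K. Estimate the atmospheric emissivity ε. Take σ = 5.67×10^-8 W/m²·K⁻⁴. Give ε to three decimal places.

0.591

Effective temperature: T_e = [S(1−α)/(4σ)]^(1/4) = 344.5 K.
Inverting T_s⁴ = 2T_e⁴/(2−ε): (T_e/T_s)⁴ = 0.7046, so ε = 2(1 − 0.7046) = 0.5908.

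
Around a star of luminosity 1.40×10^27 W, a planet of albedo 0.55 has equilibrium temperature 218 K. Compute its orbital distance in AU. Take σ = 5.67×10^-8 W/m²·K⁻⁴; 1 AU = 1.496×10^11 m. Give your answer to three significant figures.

The flux needed for this T is 4σT⁴/(1−0.55) = 1138 W/m².
From L = 4πd²S, d = √(1.40×10^27/(4π·1138)) = 3.128×10^11 m = 2.091 AU.

2.09 AU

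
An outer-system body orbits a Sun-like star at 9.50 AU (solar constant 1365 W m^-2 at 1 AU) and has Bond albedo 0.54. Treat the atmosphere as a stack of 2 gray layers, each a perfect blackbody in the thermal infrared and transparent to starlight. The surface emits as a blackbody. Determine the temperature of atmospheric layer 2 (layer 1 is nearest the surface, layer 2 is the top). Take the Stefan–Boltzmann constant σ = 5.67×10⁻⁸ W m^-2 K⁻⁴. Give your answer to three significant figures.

By the inverse-square law, S = 1365/9.50² = 15.12 W m^-2.
Top-of-atmosphere balance: σT_e⁴ = S(1−α)/4 = 1.739 W m^-2 → T_e = 74.42 K.
Each opaque layer satisfies 2T_j⁴ = T_{j−1}⁴ + T_{j+1}⁴, giving T_k⁴ = (N+1−k)T_e⁴.
T_2 = (1)^(1/4)·74.42 = 74.42 K.

74.4 kelvin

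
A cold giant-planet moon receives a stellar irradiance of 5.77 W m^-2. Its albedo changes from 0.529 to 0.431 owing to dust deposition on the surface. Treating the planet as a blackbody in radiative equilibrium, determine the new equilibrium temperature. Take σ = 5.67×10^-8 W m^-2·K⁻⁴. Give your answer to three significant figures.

T₂ = [S(1−α₂)/(4σ)]^(1/4) = [5.770·0.569/(4σ)]^(1/4) = 61.68 K.

61.7 K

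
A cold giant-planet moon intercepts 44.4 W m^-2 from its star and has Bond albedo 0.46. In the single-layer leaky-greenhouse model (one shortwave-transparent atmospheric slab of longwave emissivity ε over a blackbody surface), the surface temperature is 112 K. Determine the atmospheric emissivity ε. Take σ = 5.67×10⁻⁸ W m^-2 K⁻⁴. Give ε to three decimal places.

First, T_e = [44.40·(1−0.46)/(4σ)]^(1/4) = 101.4 K.
Inverting T_s⁴ = 2T_e⁴/(2−ε): (T_e/T_s)⁴ = 0.6718, so ε = 2(1 − 0.6718) = 0.6563.

0.656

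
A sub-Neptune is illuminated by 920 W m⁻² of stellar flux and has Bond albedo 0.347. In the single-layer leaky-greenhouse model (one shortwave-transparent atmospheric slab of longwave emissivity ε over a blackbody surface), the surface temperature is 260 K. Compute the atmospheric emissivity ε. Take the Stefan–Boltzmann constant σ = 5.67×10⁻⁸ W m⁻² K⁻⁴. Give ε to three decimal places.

First, T_e = [920.0·(1−0.347)/(4σ)]^(1/4) = 226.9 K.
Inverting T_s⁴ = 2T_e⁴/(2−ε): (T_e/T_s)⁴ = 0.5796, so ε = 2(1 − 0.5796) = 0.8407.

0.841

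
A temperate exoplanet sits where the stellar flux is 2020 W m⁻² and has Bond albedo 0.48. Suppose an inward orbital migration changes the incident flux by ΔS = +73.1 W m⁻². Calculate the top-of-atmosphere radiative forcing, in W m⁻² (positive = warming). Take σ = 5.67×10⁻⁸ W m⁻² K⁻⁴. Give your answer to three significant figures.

Only a fraction (1−α) is absorbed and it's spread over 4πR², so ΔF = (1−α)ΔS/4 = 9.503 W m⁻².

9.50 W m⁻²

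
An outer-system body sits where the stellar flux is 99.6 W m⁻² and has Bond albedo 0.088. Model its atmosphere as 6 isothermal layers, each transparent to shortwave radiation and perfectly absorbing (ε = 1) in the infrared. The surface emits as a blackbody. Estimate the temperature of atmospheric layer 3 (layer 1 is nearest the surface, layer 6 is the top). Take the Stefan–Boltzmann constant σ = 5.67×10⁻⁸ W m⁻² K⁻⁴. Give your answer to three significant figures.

The effective emission temperature is T_e = [S(1−α)/(4σ)]^¼ = 141.5 K.
Each opaque layer satisfies 2T_j⁴ = T_{j−1}⁴ + T_{j+1}⁴, giving T_k⁴ = (N+1−k)T_e⁴.
T_3 = (4)^(1/4)·141.5 = 200.1 K.

200 K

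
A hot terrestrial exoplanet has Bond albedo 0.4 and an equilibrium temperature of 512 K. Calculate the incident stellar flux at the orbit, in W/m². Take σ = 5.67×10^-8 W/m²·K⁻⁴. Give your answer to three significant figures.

26000 W/m²

Invert the energy balance for S: S = 4σT⁴/(1−α).
The emitted flux is σT⁴ = 3896 W/m².
S = 4·3896/0.6 = 25980 W/m².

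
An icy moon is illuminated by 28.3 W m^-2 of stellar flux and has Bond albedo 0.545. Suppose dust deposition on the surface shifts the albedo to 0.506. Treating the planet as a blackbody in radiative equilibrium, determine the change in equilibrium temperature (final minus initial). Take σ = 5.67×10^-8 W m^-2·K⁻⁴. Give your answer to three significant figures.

Initial: T₁ = [S(1−0.545)/(4σ)]^(1/4) = 86.80 K.
After:  T₂ = [28.30·0.494/(4σ)]^(1/4) = 88.61 K.
Change: 88.61 − 86.80 = 1.803 K.

1.80 K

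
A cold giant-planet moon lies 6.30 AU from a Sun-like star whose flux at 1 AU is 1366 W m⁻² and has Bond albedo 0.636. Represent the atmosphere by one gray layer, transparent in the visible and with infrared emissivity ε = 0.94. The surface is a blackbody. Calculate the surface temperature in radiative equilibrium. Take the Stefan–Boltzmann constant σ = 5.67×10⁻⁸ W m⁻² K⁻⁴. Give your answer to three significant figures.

Irradiance scales as 1/d², so S = 1366 W m⁻² × (1/6.30)² = 34.42 W m⁻².
The planet radiates to space at T_e = [S(1−α)/(4σ)]^(1/4) = 86.21 K.
Surface balance with a leaky layer gives σT_s⁴ = σT_e⁴·2/(2−ε), so T_s = T_e·[2/(2−0.94)]^(1/4) = 101.0 K.

101 kelvin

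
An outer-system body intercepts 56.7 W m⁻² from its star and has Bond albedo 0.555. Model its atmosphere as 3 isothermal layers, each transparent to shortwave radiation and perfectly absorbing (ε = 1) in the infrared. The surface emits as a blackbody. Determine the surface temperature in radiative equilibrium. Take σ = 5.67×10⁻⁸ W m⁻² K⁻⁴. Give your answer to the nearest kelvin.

145 K

Top-of-atmosphere balance: σT_e⁴ = S(1−α)/4 = 6.308 W m⁻² → T_e = 102.7 K.
For an N-layer opaque stack, T_s⁴ = (N+1)T_e⁴, hence T_s = (4)^(1/4)×102.7 K = 145.2 K.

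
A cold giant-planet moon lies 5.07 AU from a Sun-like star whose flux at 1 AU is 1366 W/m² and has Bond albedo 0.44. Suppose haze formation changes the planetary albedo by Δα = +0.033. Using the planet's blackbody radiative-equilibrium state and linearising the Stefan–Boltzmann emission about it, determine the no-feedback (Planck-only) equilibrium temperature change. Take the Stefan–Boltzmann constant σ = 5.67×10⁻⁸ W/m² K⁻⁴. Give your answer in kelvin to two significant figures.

-1.6 K

By the inverse-square law, S = 1366/5.07² = 53.14 W/m².
Reference equilibrium: T_e = [S(1−α)/(4σ)]^(1/4) = 107.0 K.
TOA radiative forcing: ΔF = −S·Δα/4 = −53.14·(+0.033)/4 = -0.4384 W/m².
The Planck feedback parameter is 4σT_e³ = 0.2781 W/m²/K.
Hence the no-feedback warming is ΔF/(4σT_e³) = -1.58 K.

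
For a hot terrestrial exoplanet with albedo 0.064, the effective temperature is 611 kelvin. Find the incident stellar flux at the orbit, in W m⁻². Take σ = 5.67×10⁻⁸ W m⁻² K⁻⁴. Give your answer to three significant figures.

33800 W m⁻²

Invert the energy balance for S: S = 4σT⁴/(1−α).
σT⁴ = 5.67×10⁻⁸·(611)⁴ = 7902 W m⁻².
So S = 4×7902/(1−0.064) = 33770 W m⁻².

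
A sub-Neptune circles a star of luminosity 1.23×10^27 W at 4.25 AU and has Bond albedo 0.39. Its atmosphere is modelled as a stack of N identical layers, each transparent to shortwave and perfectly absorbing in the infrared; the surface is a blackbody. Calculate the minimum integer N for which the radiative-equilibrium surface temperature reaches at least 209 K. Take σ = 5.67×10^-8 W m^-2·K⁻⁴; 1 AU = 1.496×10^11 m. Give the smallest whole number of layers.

Orbital distance: d = 4.25 AU = 6.358×10^11 m.
Spreading L over a sphere of radius d: S = 1.23×10^27/(4π·6.36×10^11²) = 242.1 W m^-2.
The effective emission temperature is T_e = [S(1−α)/(4σ)]^¼ = 159.7 K.
Since T_s⁴ = (N+1)T_e⁴, we need N ≥ (T_s/T_e)⁴ − 1 = 1.930.
So N ≥ 1.930; the smallest integer is N = 2.

2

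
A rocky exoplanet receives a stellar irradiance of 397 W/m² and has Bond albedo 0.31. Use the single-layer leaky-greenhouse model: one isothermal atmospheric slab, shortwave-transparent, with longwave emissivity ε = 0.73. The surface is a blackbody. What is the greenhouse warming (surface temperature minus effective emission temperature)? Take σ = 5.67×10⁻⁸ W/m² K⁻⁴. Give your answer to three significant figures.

22.4 K

Effective emission temperature (TOA balance): σT_e⁴ = S(1−α)/4 = 68.48 W/m² → T_e = 186.4 K.
Surface balance with a leaky layer gives σT_s⁴ = σT_e⁴·2/(2−ε), so T_s = T_e·[2/(2−0.73)]^(1/4) = 208.8 K.
T_s − T_e = 208.8 − 186.4 = 22.41 K.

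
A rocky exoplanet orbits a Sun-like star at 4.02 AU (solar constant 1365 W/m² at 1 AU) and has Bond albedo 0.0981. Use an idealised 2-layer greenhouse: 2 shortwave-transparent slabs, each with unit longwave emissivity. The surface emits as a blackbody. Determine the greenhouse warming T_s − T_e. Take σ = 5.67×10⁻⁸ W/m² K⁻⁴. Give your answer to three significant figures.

By the inverse-square law, S = 1365/4.02² = 84.47 W/m².
Top-of-atmosphere balance: σT_e⁴ = S(1−α)/4 = 19.04 W/m² → T_e = 135.4 K.
Surface: T_s = (3)^¼·T_e = 178.2 K.
Warming: T_s − T_e = 42.79 K.

42.8 K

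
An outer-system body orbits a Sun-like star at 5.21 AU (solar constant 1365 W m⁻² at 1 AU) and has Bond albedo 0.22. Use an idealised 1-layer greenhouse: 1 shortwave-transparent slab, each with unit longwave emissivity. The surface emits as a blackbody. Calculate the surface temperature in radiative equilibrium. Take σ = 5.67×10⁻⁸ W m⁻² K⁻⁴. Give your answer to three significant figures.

136 K

By the inverse-square law, S = 1365/5.21² = 50.29 W m⁻².
OLR = S(1−α)/4 = 9.806 W m⁻²; the top layer radiates at T_e = 114.7 K.
Layer-by-layer balance gives σT_s⁴ = (N+1)σT_e⁴, so T_s = 2^¼·114.7 = 136.4 K.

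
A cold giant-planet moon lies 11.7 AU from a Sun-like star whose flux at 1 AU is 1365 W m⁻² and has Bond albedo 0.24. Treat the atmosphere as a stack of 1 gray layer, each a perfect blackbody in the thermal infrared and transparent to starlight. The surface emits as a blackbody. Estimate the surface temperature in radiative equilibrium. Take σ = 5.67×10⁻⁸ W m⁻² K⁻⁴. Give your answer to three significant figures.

Irradiance scales as 1/d², so S = 1365 W m⁻² × (1/11.7)² = 9.972 W m⁻².
OLR = S(1−α)/4 = 1.895 W m⁻²; the top layer radiates at T_e = 76.03 K.
Layer-by-layer balance gives σT_s⁴ = (N+1)σT_e⁴, so T_s = 2^¼·76.03 = 90.41 K.

90.4 K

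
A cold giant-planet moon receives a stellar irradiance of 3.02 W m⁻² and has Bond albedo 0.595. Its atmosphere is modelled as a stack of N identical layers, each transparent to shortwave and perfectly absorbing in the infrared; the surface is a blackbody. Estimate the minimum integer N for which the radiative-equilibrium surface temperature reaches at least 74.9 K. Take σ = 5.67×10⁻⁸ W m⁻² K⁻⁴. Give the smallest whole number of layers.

5

Top-of-atmosphere balance: σT_e⁴ = S(1−α)/4 = 0.3058 W m⁻² → T_e = 48.19 K.
T_s = (N+1)^(1/4)·T_e ≥ 74.9 K requires N+1 ≥ (T_s/T_e)⁴ = (74.9/48.19)⁴ = 5.836.
Rounding up, N = 5.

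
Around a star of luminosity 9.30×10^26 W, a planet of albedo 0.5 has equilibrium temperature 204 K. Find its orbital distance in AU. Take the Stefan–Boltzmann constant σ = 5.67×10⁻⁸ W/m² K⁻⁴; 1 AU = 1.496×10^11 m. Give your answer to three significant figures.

Required flux: S = 4σT⁴/(1−α) = 785.6 W/m².
S = L/(4πd²) → d = √(L/4πS) = √(9.30×10^26/(4π·785.6)) = 3.069×10^11 m = 2.052 AU.

2.05 AU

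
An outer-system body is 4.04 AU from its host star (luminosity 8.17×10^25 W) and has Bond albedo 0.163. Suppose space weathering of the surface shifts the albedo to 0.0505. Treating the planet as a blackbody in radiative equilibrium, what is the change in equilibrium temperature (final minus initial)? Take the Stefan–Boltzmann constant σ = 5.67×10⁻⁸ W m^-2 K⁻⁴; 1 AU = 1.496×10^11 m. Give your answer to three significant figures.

d = 4.04 × 1.496×10^11 m = 6.044×10^11 m.
Spreading L over a sphere of radius d: S = 8.17×10^25/(4π·6.04×10^11²) = 17.80 W m^-2.
Before: T₁ = [17.80·0.837/(4σ)]^(1/4) = 90.03 K.
Final:   T₂ = [S(1−0.0505)/(4σ)]^(1/4) = 92.91 K.
Change: 92.91 − 90.03 = 2.884 K.

2.88 kelvin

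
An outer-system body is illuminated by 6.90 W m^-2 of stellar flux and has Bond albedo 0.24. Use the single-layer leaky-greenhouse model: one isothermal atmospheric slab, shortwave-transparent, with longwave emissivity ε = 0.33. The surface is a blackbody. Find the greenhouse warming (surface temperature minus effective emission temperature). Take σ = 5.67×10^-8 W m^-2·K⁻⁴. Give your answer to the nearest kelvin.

Effective emission temperature (TOA balance): σT_e⁴ = S(1−α)/4 = 1.311 W m^-2 → T_e = 69.34 K.
Surface balance with a leaky layer gives σT_s⁴ = σT_e⁴·2/(2−ε), so T_s = T_e·[2/(2−0.33)]^(1/4) = 72.54 K.
Greenhouse warming: T_s − T_e = 3.198 K.

3 kelvin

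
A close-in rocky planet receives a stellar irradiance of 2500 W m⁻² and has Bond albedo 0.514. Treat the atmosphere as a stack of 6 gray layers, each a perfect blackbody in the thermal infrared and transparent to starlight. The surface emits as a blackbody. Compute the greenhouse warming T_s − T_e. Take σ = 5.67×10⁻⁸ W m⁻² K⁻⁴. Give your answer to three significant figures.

170 K

Top-of-atmosphere balance: σT_e⁴ = S(1−α)/4 = 303.8 W m⁻² → T_e = 270.5 K.
T_s = (N+1)^(1/4)·T_e = 440.1 K.
Warming: T_s − T_e = 169.5 K.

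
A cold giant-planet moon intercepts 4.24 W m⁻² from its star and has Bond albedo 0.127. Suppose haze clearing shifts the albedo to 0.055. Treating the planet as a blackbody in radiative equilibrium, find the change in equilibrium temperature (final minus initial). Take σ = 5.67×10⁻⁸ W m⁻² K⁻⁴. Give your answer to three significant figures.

With α = 0.127, T₁ = 63.56 K.
After:  T₂ = [4.240·0.945/(4σ)]^(1/4) = 64.83 K.
Change: 64.83 − 63.56 = 1.272 K.

1.27 K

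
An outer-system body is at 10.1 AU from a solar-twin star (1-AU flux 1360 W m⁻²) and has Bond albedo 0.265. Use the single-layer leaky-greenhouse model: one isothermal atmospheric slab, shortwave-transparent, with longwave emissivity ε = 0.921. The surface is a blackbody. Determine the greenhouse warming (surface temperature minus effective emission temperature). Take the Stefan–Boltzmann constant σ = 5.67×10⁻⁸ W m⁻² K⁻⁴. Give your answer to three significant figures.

By the inverse-square law, S = 1360/10.1² = 13.33 W m⁻².
At the top of the atmosphere, σT_e⁴ = S(1−α)/4 = 2.450 W m⁻², giving T_e = 81.07 K.
The surface balance (absorbed SW + ε·downward IR = σT_s⁴) with T_a⁴ = T_s⁴/2 reduces to T_s = T_e·[2/(2−ε)]^¼ = 94.60 K.
The atmosphere warms the surface by 13.52 K.

13.5 kelvin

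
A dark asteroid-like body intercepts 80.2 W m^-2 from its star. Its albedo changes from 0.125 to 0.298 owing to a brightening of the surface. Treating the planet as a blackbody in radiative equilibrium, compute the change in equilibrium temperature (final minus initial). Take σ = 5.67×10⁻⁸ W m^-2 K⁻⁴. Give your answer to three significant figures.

-7.11 K

Initial: T₁ = [S(1−0.125)/(4σ)]^(1/4) = 132.6 K.
Final:   T₂ = [S(1−0.298)/(4σ)]^(1/4) = 125.5 K.
Change: 125.5 − 132.6 = -7.107 K.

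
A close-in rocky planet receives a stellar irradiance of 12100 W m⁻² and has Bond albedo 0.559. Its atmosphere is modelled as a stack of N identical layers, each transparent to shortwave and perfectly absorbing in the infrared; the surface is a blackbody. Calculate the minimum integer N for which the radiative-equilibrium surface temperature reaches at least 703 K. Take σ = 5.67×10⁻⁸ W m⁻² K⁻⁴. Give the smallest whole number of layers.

10

The effective emission temperature is T_e = [S(1−α)/(4σ)]^¼ = 391.6 K.
Need (N+1)T_e⁴ ≥ T_s⁴, i.e. N+1 ≥ (703/391.6)⁴ = 10.381.
Rounding up, N = 10.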